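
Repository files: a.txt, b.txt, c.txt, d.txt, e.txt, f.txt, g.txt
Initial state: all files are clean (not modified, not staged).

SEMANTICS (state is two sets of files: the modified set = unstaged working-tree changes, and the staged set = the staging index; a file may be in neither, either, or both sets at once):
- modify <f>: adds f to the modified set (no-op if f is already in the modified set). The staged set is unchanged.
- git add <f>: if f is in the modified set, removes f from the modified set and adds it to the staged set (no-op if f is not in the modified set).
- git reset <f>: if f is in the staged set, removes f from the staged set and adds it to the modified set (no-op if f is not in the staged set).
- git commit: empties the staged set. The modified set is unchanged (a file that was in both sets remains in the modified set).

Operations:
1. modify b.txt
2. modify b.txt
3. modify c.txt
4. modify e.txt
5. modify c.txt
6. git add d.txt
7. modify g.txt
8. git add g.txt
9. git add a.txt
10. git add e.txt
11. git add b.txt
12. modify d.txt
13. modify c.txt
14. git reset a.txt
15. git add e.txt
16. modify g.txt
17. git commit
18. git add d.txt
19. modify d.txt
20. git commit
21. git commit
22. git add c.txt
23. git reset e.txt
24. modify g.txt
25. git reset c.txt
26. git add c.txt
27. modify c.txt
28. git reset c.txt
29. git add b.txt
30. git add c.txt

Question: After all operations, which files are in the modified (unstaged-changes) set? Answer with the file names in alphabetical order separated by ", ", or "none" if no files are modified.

After op 1 (modify b.txt): modified={b.txt} staged={none}
After op 2 (modify b.txt): modified={b.txt} staged={none}
After op 3 (modify c.txt): modified={b.txt, c.txt} staged={none}
After op 4 (modify e.txt): modified={b.txt, c.txt, e.txt} staged={none}
After op 5 (modify c.txt): modified={b.txt, c.txt, e.txt} staged={none}
After op 6 (git add d.txt): modified={b.txt, c.txt, e.txt} staged={none}
After op 7 (modify g.txt): modified={b.txt, c.txt, e.txt, g.txt} staged={none}
After op 8 (git add g.txt): modified={b.txt, c.txt, e.txt} staged={g.txt}
After op 9 (git add a.txt): modified={b.txt, c.txt, e.txt} staged={g.txt}
After op 10 (git add e.txt): modified={b.txt, c.txt} staged={e.txt, g.txt}
After op 11 (git add b.txt): modified={c.txt} staged={b.txt, e.txt, g.txt}
After op 12 (modify d.txt): modified={c.txt, d.txt} staged={b.txt, e.txt, g.txt}
After op 13 (modify c.txt): modified={c.txt, d.txt} staged={b.txt, e.txt, g.txt}
After op 14 (git reset a.txt): modified={c.txt, d.txt} staged={b.txt, e.txt, g.txt}
After op 15 (git add e.txt): modified={c.txt, d.txt} staged={b.txt, e.txt, g.txt}
After op 16 (modify g.txt): modified={c.txt, d.txt, g.txt} staged={b.txt, e.txt, g.txt}
After op 17 (git commit): modified={c.txt, d.txt, g.txt} staged={none}
After op 18 (git add d.txt): modified={c.txt, g.txt} staged={d.txt}
After op 19 (modify d.txt): modified={c.txt, d.txt, g.txt} staged={d.txt}
After op 20 (git commit): modified={c.txt, d.txt, g.txt} staged={none}
After op 21 (git commit): modified={c.txt, d.txt, g.txt} staged={none}
After op 22 (git add c.txt): modified={d.txt, g.txt} staged={c.txt}
After op 23 (git reset e.txt): modified={d.txt, g.txt} staged={c.txt}
After op 24 (modify g.txt): modified={d.txt, g.txt} staged={c.txt}
After op 25 (git reset c.txt): modified={c.txt, d.txt, g.txt} staged={none}
After op 26 (git add c.txt): modified={d.txt, g.txt} staged={c.txt}
After op 27 (modify c.txt): modified={c.txt, d.txt, g.txt} staged={c.txt}
After op 28 (git reset c.txt): modified={c.txt, d.txt, g.txt} staged={none}
After op 29 (git add b.txt): modified={c.txt, d.txt, g.txt} staged={none}
After op 30 (git add c.txt): modified={d.txt, g.txt} staged={c.txt}

Answer: d.txt, g.txt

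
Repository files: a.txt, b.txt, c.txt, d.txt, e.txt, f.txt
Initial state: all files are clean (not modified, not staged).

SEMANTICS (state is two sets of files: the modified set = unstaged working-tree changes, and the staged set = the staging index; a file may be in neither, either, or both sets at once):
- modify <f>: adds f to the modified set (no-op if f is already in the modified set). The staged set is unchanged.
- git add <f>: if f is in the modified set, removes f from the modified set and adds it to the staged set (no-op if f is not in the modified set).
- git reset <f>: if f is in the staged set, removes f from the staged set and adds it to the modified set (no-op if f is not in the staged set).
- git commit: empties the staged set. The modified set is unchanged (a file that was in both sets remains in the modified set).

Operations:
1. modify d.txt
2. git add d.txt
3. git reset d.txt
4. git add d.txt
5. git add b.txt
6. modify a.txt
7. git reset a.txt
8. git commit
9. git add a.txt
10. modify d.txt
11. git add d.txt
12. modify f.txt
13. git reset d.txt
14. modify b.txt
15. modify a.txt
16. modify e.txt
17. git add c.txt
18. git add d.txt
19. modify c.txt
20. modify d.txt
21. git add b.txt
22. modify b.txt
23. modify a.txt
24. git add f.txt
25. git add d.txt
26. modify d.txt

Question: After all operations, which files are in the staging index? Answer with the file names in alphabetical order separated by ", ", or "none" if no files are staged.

Answer: a.txt, b.txt, d.txt, f.txt

Derivation:
After op 1 (modify d.txt): modified={d.txt} staged={none}
After op 2 (git add d.txt): modified={none} staged={d.txt}
After op 3 (git reset d.txt): modified={d.txt} staged={none}
After op 4 (git add d.txt): modified={none} staged={d.txt}
After op 5 (git add b.txt): modified={none} staged={d.txt}
After op 6 (modify a.txt): modified={a.txt} staged={d.txt}
After op 7 (git reset a.txt): modified={a.txt} staged={d.txt}
After op 8 (git commit): modified={a.txt} staged={none}
After op 9 (git add a.txt): modified={none} staged={a.txt}
After op 10 (modify d.txt): modified={d.txt} staged={a.txt}
After op 11 (git add d.txt): modified={none} staged={a.txt, d.txt}
After op 12 (modify f.txt): modified={f.txt} staged={a.txt, d.txt}
After op 13 (git reset d.txt): modified={d.txt, f.txt} staged={a.txt}
After op 14 (modify b.txt): modified={b.txt, d.txt, f.txt} staged={a.txt}
After op 15 (modify a.txt): modified={a.txt, b.txt, d.txt, f.txt} staged={a.txt}
After op 16 (modify e.txt): modified={a.txt, b.txt, d.txt, e.txt, f.txt} staged={a.txt}
After op 17 (git add c.txt): modified={a.txt, b.txt, d.txt, e.txt, f.txt} staged={a.txt}
After op 18 (git add d.txt): modified={a.txt, b.txt, e.txt, f.txt} staged={a.txt, d.txt}
After op 19 (modify c.txt): modified={a.txt, b.txt, c.txt, e.txt, f.txt} staged={a.txt, d.txt}
After op 20 (modify d.txt): modified={a.txt, b.txt, c.txt, d.txt, e.txt, f.txt} staged={a.txt, d.txt}
After op 21 (git add b.txt): modified={a.txt, c.txt, d.txt, e.txt, f.txt} staged={a.txt, b.txt, d.txt}
After op 22 (modify b.txt): modified={a.txt, b.txt, c.txt, d.txt, e.txt, f.txt} staged={a.txt, b.txt, d.txt}
After op 23 (modify a.txt): modified={a.txt, b.txt, c.txt, d.txt, e.txt, f.txt} staged={a.txt, b.txt, d.txt}
After op 24 (git add f.txt): modified={a.txt, b.txt, c.txt, d.txt, e.txt} staged={a.txt, b.txt, d.txt, f.txt}
After op 25 (git add d.txt): modified={a.txt, b.txt, c.txt, e.txt} staged={a.txt, b.txt, d.txt, f.txt}
After op 26 (modify d.txt): modified={a.txt, b.txt, c.txt, d.txt, e.txt} staged={a.txt, b.txt, d.txt, f.txt}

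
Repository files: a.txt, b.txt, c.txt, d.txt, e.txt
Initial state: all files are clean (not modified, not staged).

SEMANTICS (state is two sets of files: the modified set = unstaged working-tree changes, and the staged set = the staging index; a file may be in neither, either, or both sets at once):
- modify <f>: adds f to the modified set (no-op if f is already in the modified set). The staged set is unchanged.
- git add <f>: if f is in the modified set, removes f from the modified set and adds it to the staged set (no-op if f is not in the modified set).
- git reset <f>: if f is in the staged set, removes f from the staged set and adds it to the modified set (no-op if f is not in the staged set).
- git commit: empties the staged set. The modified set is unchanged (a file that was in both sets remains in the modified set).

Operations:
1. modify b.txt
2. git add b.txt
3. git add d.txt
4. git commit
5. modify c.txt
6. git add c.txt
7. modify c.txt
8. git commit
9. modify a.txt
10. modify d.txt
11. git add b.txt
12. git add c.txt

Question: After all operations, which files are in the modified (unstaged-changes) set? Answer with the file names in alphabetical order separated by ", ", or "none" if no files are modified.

Answer: a.txt, d.txt

Derivation:
After op 1 (modify b.txt): modified={b.txt} staged={none}
After op 2 (git add b.txt): modified={none} staged={b.txt}
After op 3 (git add d.txt): modified={none} staged={b.txt}
After op 4 (git commit): modified={none} staged={none}
After op 5 (modify c.txt): modified={c.txt} staged={none}
After op 6 (git add c.txt): modified={none} staged={c.txt}
After op 7 (modify c.txt): modified={c.txt} staged={c.txt}
After op 8 (git commit): modified={c.txt} staged={none}
After op 9 (modify a.txt): modified={a.txt, c.txt} staged={none}
After op 10 (modify d.txt): modified={a.txt, c.txt, d.txt} staged={none}
After op 11 (git add b.txt): modified={a.txt, c.txt, d.txt} staged={none}
After op 12 (git add c.txt): modified={a.txt, d.txt} staged={c.txt}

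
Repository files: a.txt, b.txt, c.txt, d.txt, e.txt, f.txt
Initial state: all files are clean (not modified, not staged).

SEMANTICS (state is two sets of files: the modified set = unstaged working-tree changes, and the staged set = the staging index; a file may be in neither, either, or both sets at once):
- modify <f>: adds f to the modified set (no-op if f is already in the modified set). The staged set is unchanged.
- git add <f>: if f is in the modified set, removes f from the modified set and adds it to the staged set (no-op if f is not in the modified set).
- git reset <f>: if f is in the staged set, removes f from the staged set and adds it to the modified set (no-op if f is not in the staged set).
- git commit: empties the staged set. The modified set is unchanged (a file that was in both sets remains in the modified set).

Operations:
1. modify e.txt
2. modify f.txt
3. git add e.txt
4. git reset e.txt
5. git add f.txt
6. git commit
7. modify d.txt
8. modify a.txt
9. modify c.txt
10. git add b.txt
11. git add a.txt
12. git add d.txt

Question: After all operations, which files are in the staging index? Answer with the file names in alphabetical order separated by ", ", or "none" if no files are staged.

Answer: a.txt, d.txt

Derivation:
After op 1 (modify e.txt): modified={e.txt} staged={none}
After op 2 (modify f.txt): modified={e.txt, f.txt} staged={none}
After op 3 (git add e.txt): modified={f.txt} staged={e.txt}
After op 4 (git reset e.txt): modified={e.txt, f.txt} staged={none}
After op 5 (git add f.txt): modified={e.txt} staged={f.txt}
After op 6 (git commit): modified={e.txt} staged={none}
After op 7 (modify d.txt): modified={d.txt, e.txt} staged={none}
After op 8 (modify a.txt): modified={a.txt, d.txt, e.txt} staged={none}
After op 9 (modify c.txt): modified={a.txt, c.txt, d.txt, e.txt} staged={none}
After op 10 (git add b.txt): modified={a.txt, c.txt, d.txt, e.txt} staged={none}
After op 11 (git add a.txt): modified={c.txt, d.txt, e.txt} staged={a.txt}
After op 12 (git add d.txt): modified={c.txt, e.txt} staged={a.txt, d.txt}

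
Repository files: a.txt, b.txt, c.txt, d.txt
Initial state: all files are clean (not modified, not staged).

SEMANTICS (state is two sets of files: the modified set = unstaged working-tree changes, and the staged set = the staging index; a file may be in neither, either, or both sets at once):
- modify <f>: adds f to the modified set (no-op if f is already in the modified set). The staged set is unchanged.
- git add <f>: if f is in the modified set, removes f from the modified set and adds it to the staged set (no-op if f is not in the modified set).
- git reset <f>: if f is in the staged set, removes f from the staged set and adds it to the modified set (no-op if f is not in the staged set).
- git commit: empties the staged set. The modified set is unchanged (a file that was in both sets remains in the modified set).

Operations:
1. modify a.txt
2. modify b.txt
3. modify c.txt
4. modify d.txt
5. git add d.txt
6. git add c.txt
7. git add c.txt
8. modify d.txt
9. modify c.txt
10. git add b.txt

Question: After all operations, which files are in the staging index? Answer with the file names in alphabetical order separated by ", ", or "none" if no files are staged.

After op 1 (modify a.txt): modified={a.txt} staged={none}
After op 2 (modify b.txt): modified={a.txt, b.txt} staged={none}
After op 3 (modify c.txt): modified={a.txt, b.txt, c.txt} staged={none}
After op 4 (modify d.txt): modified={a.txt, b.txt, c.txt, d.txt} staged={none}
After op 5 (git add d.txt): modified={a.txt, b.txt, c.txt} staged={d.txt}
After op 6 (git add c.txt): modified={a.txt, b.txt} staged={c.txt, d.txt}
After op 7 (git add c.txt): modified={a.txt, b.txt} staged={c.txt, d.txt}
After op 8 (modify d.txt): modified={a.txt, b.txt, d.txt} staged={c.txt, d.txt}
After op 9 (modify c.txt): modified={a.txt, b.txt, c.txt, d.txt} staged={c.txt, d.txt}
After op 10 (git add b.txt): modified={a.txt, c.txt, d.txt} staged={b.txt, c.txt, d.txt}

Answer: b.txt, c.txt, d.txt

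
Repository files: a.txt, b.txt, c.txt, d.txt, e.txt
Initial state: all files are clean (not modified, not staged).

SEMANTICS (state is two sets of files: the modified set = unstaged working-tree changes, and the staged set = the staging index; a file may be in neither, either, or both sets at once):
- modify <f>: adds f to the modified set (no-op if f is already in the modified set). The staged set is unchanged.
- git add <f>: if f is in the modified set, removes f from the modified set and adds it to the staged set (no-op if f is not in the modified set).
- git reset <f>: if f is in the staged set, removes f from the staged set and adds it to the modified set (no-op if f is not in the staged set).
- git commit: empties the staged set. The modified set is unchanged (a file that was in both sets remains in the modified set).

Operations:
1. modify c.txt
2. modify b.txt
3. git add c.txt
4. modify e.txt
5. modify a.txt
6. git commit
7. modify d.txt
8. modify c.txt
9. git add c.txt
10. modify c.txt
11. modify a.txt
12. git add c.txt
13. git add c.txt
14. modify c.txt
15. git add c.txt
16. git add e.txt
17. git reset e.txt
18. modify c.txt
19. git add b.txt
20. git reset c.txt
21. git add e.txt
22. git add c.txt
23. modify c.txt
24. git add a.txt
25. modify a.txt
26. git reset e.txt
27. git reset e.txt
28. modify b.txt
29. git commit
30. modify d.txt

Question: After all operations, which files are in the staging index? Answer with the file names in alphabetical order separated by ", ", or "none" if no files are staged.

Answer: none

Derivation:
After op 1 (modify c.txt): modified={c.txt} staged={none}
After op 2 (modify b.txt): modified={b.txt, c.txt} staged={none}
After op 3 (git add c.txt): modified={b.txt} staged={c.txt}
After op 4 (modify e.txt): modified={b.txt, e.txt} staged={c.txt}
After op 5 (modify a.txt): modified={a.txt, b.txt, e.txt} staged={c.txt}
After op 6 (git commit): modified={a.txt, b.txt, e.txt} staged={none}
After op 7 (modify d.txt): modified={a.txt, b.txt, d.txt, e.txt} staged={none}
After op 8 (modify c.txt): modified={a.txt, b.txt, c.txt, d.txt, e.txt} staged={none}
After op 9 (git add c.txt): modified={a.txt, b.txt, d.txt, e.txt} staged={c.txt}
After op 10 (modify c.txt): modified={a.txt, b.txt, c.txt, d.txt, e.txt} staged={c.txt}
After op 11 (modify a.txt): modified={a.txt, b.txt, c.txt, d.txt, e.txt} staged={c.txt}
After op 12 (git add c.txt): modified={a.txt, b.txt, d.txt, e.txt} staged={c.txt}
After op 13 (git add c.txt): modified={a.txt, b.txt, d.txt, e.txt} staged={c.txt}
After op 14 (modify c.txt): modified={a.txt, b.txt, c.txt, d.txt, e.txt} staged={c.txt}
After op 15 (git add c.txt): modified={a.txt, b.txt, d.txt, e.txt} staged={c.txt}
After op 16 (git add e.txt): modified={a.txt, b.txt, d.txt} staged={c.txt, e.txt}
After op 17 (git reset e.txt): modified={a.txt, b.txt, d.txt, e.txt} staged={c.txt}
After op 18 (modify c.txt): modified={a.txt, b.txt, c.txt, d.txt, e.txt} staged={c.txt}
After op 19 (git add b.txt): modified={a.txt, c.txt, d.txt, e.txt} staged={b.txt, c.txt}
After op 20 (git reset c.txt): modified={a.txt, c.txt, d.txt, e.txt} staged={b.txt}
After op 21 (git add e.txt): modified={a.txt, c.txt, d.txt} staged={b.txt, e.txt}
After op 22 (git add c.txt): modified={a.txt, d.txt} staged={b.txt, c.txt, e.txt}
After op 23 (modify c.txt): modified={a.txt, c.txt, d.txt} staged={b.txt, c.txt, e.txt}
After op 24 (git add a.txt): modified={c.txt, d.txt} staged={a.txt, b.txt, c.txt, e.txt}
After op 25 (modify a.txt): modified={a.txt, c.txt, d.txt} staged={a.txt, b.txt, c.txt, e.txt}
After op 26 (git reset e.txt): modified={a.txt, c.txt, d.txt, e.txt} staged={a.txt, b.txt, c.txt}
After op 27 (git reset e.txt): modified={a.txt, c.txt, d.txt, e.txt} staged={a.txt, b.txt, c.txt}
After op 28 (modify b.txt): modified={a.txt, b.txt, c.txt, d.txt, e.txt} staged={a.txt, b.txt, c.txt}
After op 29 (git commit): modified={a.txt, b.txt, c.txt, d.txt, e.txt} staged={none}
After op 30 (modify d.txt): modified={a.txt, b.txt, c.txt, d.txt, e.txt} staged={none}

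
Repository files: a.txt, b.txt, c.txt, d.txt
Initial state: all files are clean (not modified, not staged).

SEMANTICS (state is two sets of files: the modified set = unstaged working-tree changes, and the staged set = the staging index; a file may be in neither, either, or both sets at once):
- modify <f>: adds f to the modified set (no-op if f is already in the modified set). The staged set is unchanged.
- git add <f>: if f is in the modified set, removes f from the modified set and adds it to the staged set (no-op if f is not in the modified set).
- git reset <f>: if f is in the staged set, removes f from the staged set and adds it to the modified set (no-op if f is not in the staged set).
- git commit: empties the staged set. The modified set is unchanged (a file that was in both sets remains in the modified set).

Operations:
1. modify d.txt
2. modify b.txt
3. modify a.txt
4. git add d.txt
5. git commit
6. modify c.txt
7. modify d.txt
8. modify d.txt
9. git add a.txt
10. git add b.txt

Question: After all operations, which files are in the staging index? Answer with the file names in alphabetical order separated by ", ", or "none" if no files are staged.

Answer: a.txt, b.txt

Derivation:
After op 1 (modify d.txt): modified={d.txt} staged={none}
After op 2 (modify b.txt): modified={b.txt, d.txt} staged={none}
After op 3 (modify a.txt): modified={a.txt, b.txt, d.txt} staged={none}
After op 4 (git add d.txt): modified={a.txt, b.txt} staged={d.txt}
After op 5 (git commit): modified={a.txt, b.txt} staged={none}
After op 6 (modify c.txt): modified={a.txt, b.txt, c.txt} staged={none}
After op 7 (modify d.txt): modified={a.txt, b.txt, c.txt, d.txt} staged={none}
After op 8 (modify d.txt): modified={a.txt, b.txt, c.txt, d.txt} staged={none}
After op 9 (git add a.txt): modified={b.txt, c.txt, d.txt} staged={a.txt}
After op 10 (git add b.txt): modified={c.txt, d.txt} staged={a.txt, b.txt}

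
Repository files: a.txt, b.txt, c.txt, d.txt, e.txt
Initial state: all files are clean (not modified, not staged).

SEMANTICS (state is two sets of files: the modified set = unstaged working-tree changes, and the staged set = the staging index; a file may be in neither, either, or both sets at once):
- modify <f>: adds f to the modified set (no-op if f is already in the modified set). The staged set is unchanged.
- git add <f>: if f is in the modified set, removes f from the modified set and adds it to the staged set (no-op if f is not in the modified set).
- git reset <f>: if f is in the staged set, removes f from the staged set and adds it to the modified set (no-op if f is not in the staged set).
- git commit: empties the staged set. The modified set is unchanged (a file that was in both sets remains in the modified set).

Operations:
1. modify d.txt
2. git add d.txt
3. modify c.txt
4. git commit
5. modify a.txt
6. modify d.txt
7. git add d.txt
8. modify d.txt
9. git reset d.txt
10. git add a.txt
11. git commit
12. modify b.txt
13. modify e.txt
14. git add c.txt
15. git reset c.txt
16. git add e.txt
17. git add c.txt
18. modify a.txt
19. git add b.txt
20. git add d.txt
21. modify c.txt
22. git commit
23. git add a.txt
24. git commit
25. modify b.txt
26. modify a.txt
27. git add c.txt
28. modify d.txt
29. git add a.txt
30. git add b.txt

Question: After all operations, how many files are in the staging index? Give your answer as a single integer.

After op 1 (modify d.txt): modified={d.txt} staged={none}
After op 2 (git add d.txt): modified={none} staged={d.txt}
After op 3 (modify c.txt): modified={c.txt} staged={d.txt}
After op 4 (git commit): modified={c.txt} staged={none}
After op 5 (modify a.txt): modified={a.txt, c.txt} staged={none}
After op 6 (modify d.txt): modified={a.txt, c.txt, d.txt} staged={none}
After op 7 (git add d.txt): modified={a.txt, c.txt} staged={d.txt}
After op 8 (modify d.txt): modified={a.txt, c.txt, d.txt} staged={d.txt}
After op 9 (git reset d.txt): modified={a.txt, c.txt, d.txt} staged={none}
After op 10 (git add a.txt): modified={c.txt, d.txt} staged={a.txt}
After op 11 (git commit): modified={c.txt, d.txt} staged={none}
After op 12 (modify b.txt): modified={b.txt, c.txt, d.txt} staged={none}
After op 13 (modify e.txt): modified={b.txt, c.txt, d.txt, e.txt} staged={none}
After op 14 (git add c.txt): modified={b.txt, d.txt, e.txt} staged={c.txt}
After op 15 (git reset c.txt): modified={b.txt, c.txt, d.txt, e.txt} staged={none}
After op 16 (git add e.txt): modified={b.txt, c.txt, d.txt} staged={e.txt}
After op 17 (git add c.txt): modified={b.txt, d.txt} staged={c.txt, e.txt}
After op 18 (modify a.txt): modified={a.txt, b.txt, d.txt} staged={c.txt, e.txt}
After op 19 (git add b.txt): modified={a.txt, d.txt} staged={b.txt, c.txt, e.txt}
After op 20 (git add d.txt): modified={a.txt} staged={b.txt, c.txt, d.txt, e.txt}
After op 21 (modify c.txt): modified={a.txt, c.txt} staged={b.txt, c.txt, d.txt, e.txt}
After op 22 (git commit): modified={a.txt, c.txt} staged={none}
After op 23 (git add a.txt): modified={c.txt} staged={a.txt}
After op 24 (git commit): modified={c.txt} staged={none}
After op 25 (modify b.txt): modified={b.txt, c.txt} staged={none}
After op 26 (modify a.txt): modified={a.txt, b.txt, c.txt} staged={none}
After op 27 (git add c.txt): modified={a.txt, b.txt} staged={c.txt}
After op 28 (modify d.txt): modified={a.txt, b.txt, d.txt} staged={c.txt}
After op 29 (git add a.txt): modified={b.txt, d.txt} staged={a.txt, c.txt}
After op 30 (git add b.txt): modified={d.txt} staged={a.txt, b.txt, c.txt}
Final staged set: {a.txt, b.txt, c.txt} -> count=3

Answer: 3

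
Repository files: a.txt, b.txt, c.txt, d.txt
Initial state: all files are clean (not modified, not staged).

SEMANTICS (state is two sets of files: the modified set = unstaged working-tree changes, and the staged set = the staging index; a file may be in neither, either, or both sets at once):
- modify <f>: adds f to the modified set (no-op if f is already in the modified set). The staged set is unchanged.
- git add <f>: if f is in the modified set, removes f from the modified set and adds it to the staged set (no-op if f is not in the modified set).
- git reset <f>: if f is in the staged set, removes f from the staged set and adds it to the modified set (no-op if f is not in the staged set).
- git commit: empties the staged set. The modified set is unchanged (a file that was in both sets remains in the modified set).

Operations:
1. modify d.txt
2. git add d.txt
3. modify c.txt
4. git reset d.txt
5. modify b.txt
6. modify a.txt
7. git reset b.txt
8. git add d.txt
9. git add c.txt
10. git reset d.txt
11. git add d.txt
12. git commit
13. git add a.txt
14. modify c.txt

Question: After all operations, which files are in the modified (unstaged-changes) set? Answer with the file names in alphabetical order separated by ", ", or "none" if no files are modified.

Answer: b.txt, c.txt

Derivation:
After op 1 (modify d.txt): modified={d.txt} staged={none}
After op 2 (git add d.txt): modified={none} staged={d.txt}
After op 3 (modify c.txt): modified={c.txt} staged={d.txt}
After op 4 (git reset d.txt): modified={c.txt, d.txt} staged={none}
After op 5 (modify b.txt): modified={b.txt, c.txt, d.txt} staged={none}
After op 6 (modify a.txt): modified={a.txt, b.txt, c.txt, d.txt} staged={none}
After op 7 (git reset b.txt): modified={a.txt, b.txt, c.txt, d.txt} staged={none}
After op 8 (git add d.txt): modified={a.txt, b.txt, c.txt} staged={d.txt}
After op 9 (git add c.txt): modified={a.txt, b.txt} staged={c.txt, d.txt}
After op 10 (git reset d.txt): modified={a.txt, b.txt, d.txt} staged={c.txt}
After op 11 (git add d.txt): modified={a.txt, b.txt} staged={c.txt, d.txt}
After op 12 (git commit): modified={a.txt, b.txt} staged={none}
After op 13 (git add a.txt): modified={b.txt} staged={a.txt}
After op 14 (modify c.txt): modified={b.txt, c.txt} staged={a.txt}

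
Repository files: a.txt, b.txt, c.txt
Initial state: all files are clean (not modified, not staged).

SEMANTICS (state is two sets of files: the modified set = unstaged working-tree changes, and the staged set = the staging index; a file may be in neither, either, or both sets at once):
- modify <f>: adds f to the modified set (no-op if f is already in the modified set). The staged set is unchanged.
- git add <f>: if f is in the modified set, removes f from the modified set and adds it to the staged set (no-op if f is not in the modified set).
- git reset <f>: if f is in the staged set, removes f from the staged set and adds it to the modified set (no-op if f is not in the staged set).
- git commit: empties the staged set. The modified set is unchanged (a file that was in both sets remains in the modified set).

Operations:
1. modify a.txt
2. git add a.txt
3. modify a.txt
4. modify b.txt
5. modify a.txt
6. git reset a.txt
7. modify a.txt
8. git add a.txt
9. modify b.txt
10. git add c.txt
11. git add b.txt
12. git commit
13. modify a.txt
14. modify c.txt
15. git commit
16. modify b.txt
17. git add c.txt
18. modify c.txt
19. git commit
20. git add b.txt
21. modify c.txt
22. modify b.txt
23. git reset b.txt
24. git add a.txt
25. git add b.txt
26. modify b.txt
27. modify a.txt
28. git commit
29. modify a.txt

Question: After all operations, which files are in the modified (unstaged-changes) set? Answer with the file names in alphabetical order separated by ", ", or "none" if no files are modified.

After op 1 (modify a.txt): modified={a.txt} staged={none}
After op 2 (git add a.txt): modified={none} staged={a.txt}
After op 3 (modify a.txt): modified={a.txt} staged={a.txt}
After op 4 (modify b.txt): modified={a.txt, b.txt} staged={a.txt}
After op 5 (modify a.txt): modified={a.txt, b.txt} staged={a.txt}
After op 6 (git reset a.txt): modified={a.txt, b.txt} staged={none}
After op 7 (modify a.txt): modified={a.txt, b.txt} staged={none}
After op 8 (git add a.txt): modified={b.txt} staged={a.txt}
After op 9 (modify b.txt): modified={b.txt} staged={a.txt}
After op 10 (git add c.txt): modified={b.txt} staged={a.txt}
After op 11 (git add b.txt): modified={none} staged={a.txt, b.txt}
After op 12 (git commit): modified={none} staged={none}
After op 13 (modify a.txt): modified={a.txt} staged={none}
After op 14 (modify c.txt): modified={a.txt, c.txt} staged={none}
After op 15 (git commit): modified={a.txt, c.txt} staged={none}
After op 16 (modify b.txt): modified={a.txt, b.txt, c.txt} staged={none}
After op 17 (git add c.txt): modified={a.txt, b.txt} staged={c.txt}
After op 18 (modify c.txt): modified={a.txt, b.txt, c.txt} staged={c.txt}
After op 19 (git commit): modified={a.txt, b.txt, c.txt} staged={none}
After op 20 (git add b.txt): modified={a.txt, c.txt} staged={b.txt}
After op 21 (modify c.txt): modified={a.txt, c.txt} staged={b.txt}
After op 22 (modify b.txt): modified={a.txt, b.txt, c.txt} staged={b.txt}
After op 23 (git reset b.txt): modified={a.txt, b.txt, c.txt} staged={none}
After op 24 (git add a.txt): modified={b.txt, c.txt} staged={a.txt}
After op 25 (git add b.txt): modified={c.txt} staged={a.txt, b.txt}
After op 26 (modify b.txt): modified={b.txt, c.txt} staged={a.txt, b.txt}
After op 27 (modify a.txt): modified={a.txt, b.txt, c.txt} staged={a.txt, b.txt}
After op 28 (git commit): modified={a.txt, b.txt, c.txt} staged={none}
After op 29 (modify a.txt): modified={a.txt, b.txt, c.txt} staged={none}

Answer: a.txt, b.txt, c.txt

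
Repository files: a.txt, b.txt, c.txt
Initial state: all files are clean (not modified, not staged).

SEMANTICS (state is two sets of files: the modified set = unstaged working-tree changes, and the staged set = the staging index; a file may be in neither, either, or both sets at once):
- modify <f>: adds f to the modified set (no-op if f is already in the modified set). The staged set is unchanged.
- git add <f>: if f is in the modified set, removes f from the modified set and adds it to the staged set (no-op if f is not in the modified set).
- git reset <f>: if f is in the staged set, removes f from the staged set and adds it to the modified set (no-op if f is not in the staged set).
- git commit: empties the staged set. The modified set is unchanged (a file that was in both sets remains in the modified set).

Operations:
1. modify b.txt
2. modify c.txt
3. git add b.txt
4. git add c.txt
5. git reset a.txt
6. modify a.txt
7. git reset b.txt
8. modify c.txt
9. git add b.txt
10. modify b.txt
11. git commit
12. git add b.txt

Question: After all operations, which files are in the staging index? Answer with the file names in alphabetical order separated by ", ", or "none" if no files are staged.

Answer: b.txt

Derivation:
After op 1 (modify b.txt): modified={b.txt} staged={none}
After op 2 (modify c.txt): modified={b.txt, c.txt} staged={none}
After op 3 (git add b.txt): modified={c.txt} staged={b.txt}
After op 4 (git add c.txt): modified={none} staged={b.txt, c.txt}
After op 5 (git reset a.txt): modified={none} staged={b.txt, c.txt}
After op 6 (modify a.txt): modified={a.txt} staged={b.txt, c.txt}
After op 7 (git reset b.txt): modified={a.txt, b.txt} staged={c.txt}
After op 8 (modify c.txt): modified={a.txt, b.txt, c.txt} staged={c.txt}
After op 9 (git add b.txt): modified={a.txt, c.txt} staged={b.txt, c.txt}
After op 10 (modify b.txt): modified={a.txt, b.txt, c.txt} staged={b.txt, c.txt}
After op 11 (git commit): modified={a.txt, b.txt, c.txt} staged={none}
After op 12 (git add b.txt): modified={a.txt, c.txt} staged={b.txt}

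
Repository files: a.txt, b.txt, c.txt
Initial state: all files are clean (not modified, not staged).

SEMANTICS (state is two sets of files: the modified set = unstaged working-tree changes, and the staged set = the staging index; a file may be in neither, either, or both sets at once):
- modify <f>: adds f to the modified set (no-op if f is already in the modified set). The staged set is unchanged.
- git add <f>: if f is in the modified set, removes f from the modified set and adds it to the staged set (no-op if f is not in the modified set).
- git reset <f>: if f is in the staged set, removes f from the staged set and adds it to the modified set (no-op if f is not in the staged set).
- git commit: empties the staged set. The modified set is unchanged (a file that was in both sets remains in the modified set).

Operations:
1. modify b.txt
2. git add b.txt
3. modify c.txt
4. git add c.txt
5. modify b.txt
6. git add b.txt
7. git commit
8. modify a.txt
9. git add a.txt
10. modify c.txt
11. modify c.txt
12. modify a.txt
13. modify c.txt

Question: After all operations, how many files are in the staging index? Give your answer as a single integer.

Answer: 1

Derivation:
After op 1 (modify b.txt): modified={b.txt} staged={none}
After op 2 (git add b.txt): modified={none} staged={b.txt}
After op 3 (modify c.txt): modified={c.txt} staged={b.txt}
After op 4 (git add c.txt): modified={none} staged={b.txt, c.txt}
After op 5 (modify b.txt): modified={b.txt} staged={b.txt, c.txt}
After op 6 (git add b.txt): modified={none} staged={b.txt, c.txt}
After op 7 (git commit): modified={none} staged={none}
After op 8 (modify a.txt): modified={a.txt} staged={none}
After op 9 (git add a.txt): modified={none} staged={a.txt}
After op 10 (modify c.txt): modified={c.txt} staged={a.txt}
After op 11 (modify c.txt): modified={c.txt} staged={a.txt}
After op 12 (modify a.txt): modified={a.txt, c.txt} staged={a.txt}
After op 13 (modify c.txt): modified={a.txt, c.txt} staged={a.txt}
Final staged set: {a.txt} -> count=1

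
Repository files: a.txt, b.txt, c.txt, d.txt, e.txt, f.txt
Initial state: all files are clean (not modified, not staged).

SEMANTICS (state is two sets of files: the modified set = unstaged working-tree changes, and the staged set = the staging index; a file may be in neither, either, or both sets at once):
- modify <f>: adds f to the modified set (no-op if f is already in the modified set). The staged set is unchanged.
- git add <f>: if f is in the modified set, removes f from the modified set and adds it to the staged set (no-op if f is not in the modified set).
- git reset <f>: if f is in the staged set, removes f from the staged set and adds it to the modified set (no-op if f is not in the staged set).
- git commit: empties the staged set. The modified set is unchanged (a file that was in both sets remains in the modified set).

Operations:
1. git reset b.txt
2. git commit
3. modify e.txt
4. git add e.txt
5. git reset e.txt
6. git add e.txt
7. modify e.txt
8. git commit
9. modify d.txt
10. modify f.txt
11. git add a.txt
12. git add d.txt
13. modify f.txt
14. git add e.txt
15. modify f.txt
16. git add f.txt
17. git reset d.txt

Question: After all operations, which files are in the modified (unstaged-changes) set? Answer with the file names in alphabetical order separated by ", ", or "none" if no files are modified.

After op 1 (git reset b.txt): modified={none} staged={none}
After op 2 (git commit): modified={none} staged={none}
After op 3 (modify e.txt): modified={e.txt} staged={none}
After op 4 (git add e.txt): modified={none} staged={e.txt}
After op 5 (git reset e.txt): modified={e.txt} staged={none}
After op 6 (git add e.txt): modified={none} staged={e.txt}
After op 7 (modify e.txt): modified={e.txt} staged={e.txt}
After op 8 (git commit): modified={e.txt} staged={none}
After op 9 (modify d.txt): modified={d.txt, e.txt} staged={none}
After op 10 (modify f.txt): modified={d.txt, e.txt, f.txt} staged={none}
After op 11 (git add a.txt): modified={d.txt, e.txt, f.txt} staged={none}
After op 12 (git add d.txt): modified={e.txt, f.txt} staged={d.txt}
After op 13 (modify f.txt): modified={e.txt, f.txt} staged={d.txt}
After op 14 (git add e.txt): modified={f.txt} staged={d.txt, e.txt}
After op 15 (modify f.txt): modified={f.txt} staged={d.txt, e.txt}
After op 16 (git add f.txt): modified={none} staged={d.txt, e.txt, f.txt}
After op 17 (git reset d.txt): modified={d.txt} staged={e.txt, f.txt}

Answer: d.txt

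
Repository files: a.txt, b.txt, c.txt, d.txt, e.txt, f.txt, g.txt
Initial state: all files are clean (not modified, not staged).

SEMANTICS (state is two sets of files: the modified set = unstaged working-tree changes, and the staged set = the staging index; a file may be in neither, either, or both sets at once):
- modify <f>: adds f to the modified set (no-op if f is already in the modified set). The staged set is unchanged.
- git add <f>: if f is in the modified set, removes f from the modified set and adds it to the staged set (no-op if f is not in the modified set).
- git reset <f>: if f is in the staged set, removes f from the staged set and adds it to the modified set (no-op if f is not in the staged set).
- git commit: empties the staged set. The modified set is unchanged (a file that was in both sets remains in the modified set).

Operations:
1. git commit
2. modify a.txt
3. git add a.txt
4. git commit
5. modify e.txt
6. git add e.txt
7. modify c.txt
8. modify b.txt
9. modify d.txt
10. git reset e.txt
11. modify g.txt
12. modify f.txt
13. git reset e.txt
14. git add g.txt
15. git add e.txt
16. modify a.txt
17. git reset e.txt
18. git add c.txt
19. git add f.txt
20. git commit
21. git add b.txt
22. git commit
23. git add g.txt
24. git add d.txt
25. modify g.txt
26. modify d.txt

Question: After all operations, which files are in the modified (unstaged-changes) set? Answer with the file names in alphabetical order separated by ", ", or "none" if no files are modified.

After op 1 (git commit): modified={none} staged={none}
After op 2 (modify a.txt): modified={a.txt} staged={none}
After op 3 (git add a.txt): modified={none} staged={a.txt}
After op 4 (git commit): modified={none} staged={none}
After op 5 (modify e.txt): modified={e.txt} staged={none}
After op 6 (git add e.txt): modified={none} staged={e.txt}
After op 7 (modify c.txt): modified={c.txt} staged={e.txt}
After op 8 (modify b.txt): modified={b.txt, c.txt} staged={e.txt}
After op 9 (modify d.txt): modified={b.txt, c.txt, d.txt} staged={e.txt}
After op 10 (git reset e.txt): modified={b.txt, c.txt, d.txt, e.txt} staged={none}
After op 11 (modify g.txt): modified={b.txt, c.txt, d.txt, e.txt, g.txt} staged={none}
After op 12 (modify f.txt): modified={b.txt, c.txt, d.txt, e.txt, f.txt, g.txt} staged={none}
After op 13 (git reset e.txt): modified={b.txt, c.txt, d.txt, e.txt, f.txt, g.txt} staged={none}
After op 14 (git add g.txt): modified={b.txt, c.txt, d.txt, e.txt, f.txt} staged={g.txt}
After op 15 (git add e.txt): modified={b.txt, c.txt, d.txt, f.txt} staged={e.txt, g.txt}
After op 16 (modify a.txt): modified={a.txt, b.txt, c.txt, d.txt, f.txt} staged={e.txt, g.txt}
After op 17 (git reset e.txt): modified={a.txt, b.txt, c.txt, d.txt, e.txt, f.txt} staged={g.txt}
After op 18 (git add c.txt): modified={a.txt, b.txt, d.txt, e.txt, f.txt} staged={c.txt, g.txt}
After op 19 (git add f.txt): modified={a.txt, b.txt, d.txt, e.txt} staged={c.txt, f.txt, g.txt}
After op 20 (git commit): modified={a.txt, b.txt, d.txt, e.txt} staged={none}
After op 21 (git add b.txt): modified={a.txt, d.txt, e.txt} staged={b.txt}
After op 22 (git commit): modified={a.txt, d.txt, e.txt} staged={none}
After op 23 (git add g.txt): modified={a.txt, d.txt, e.txt} staged={none}
After op 24 (git add d.txt): modified={a.txt, e.txt} staged={d.txt}
After op 25 (modify g.txt): modified={a.txt, e.txt, g.txt} staged={d.txt}
After op 26 (modify d.txt): modified={a.txt, d.txt, e.txt, g.txt} staged={d.txt}

Answer: a.txt, d.txt, e.txt, g.txt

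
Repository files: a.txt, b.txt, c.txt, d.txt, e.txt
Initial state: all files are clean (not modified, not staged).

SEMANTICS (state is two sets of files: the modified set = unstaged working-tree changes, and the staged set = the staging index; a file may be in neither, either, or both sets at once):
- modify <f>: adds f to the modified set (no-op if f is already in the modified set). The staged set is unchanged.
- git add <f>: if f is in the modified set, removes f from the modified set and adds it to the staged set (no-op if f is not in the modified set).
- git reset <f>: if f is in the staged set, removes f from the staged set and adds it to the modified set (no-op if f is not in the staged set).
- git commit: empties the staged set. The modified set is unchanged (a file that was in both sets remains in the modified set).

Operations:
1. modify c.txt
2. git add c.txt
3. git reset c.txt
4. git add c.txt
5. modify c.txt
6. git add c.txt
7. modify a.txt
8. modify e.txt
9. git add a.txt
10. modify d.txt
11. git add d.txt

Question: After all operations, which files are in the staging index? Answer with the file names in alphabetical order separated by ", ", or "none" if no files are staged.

Answer: a.txt, c.txt, d.txt

Derivation:
After op 1 (modify c.txt): modified={c.txt} staged={none}
After op 2 (git add c.txt): modified={none} staged={c.txt}
After op 3 (git reset c.txt): modified={c.txt} staged={none}
After op 4 (git add c.txt): modified={none} staged={c.txt}
After op 5 (modify c.txt): modified={c.txt} staged={c.txt}
After op 6 (git add c.txt): modified={none} staged={c.txt}
After op 7 (modify a.txt): modified={a.txt} staged={c.txt}
After op 8 (modify e.txt): modified={a.txt, e.txt} staged={c.txt}
After op 9 (git add a.txt): modified={e.txt} staged={a.txt, c.txt}
After op 10 (modify d.txt): modified={d.txt, e.txt} staged={a.txt, c.txt}
After op 11 (git add d.txt): modified={e.txt} staged={a.txt, c.txt, d.txt}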